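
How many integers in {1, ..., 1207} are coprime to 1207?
1120

Prime factorization: 1207 = 17 × 71
Using the formula φ(n) = n × Π(1 - 1/p) for each prime factor p:
φ(1207) = 1207 × (1 - 1/17) × (1 - 1/71)
φ(1207) = 1120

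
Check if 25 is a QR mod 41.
By Euler's criterion: 25^{20} ≡ 1 (mod 41). Since this equals 1, 25 is a QR.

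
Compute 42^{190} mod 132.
12

Using successive squaring:
Binary expansion of 190: 10111110
Powers of 42 mod 132 (each is the square of the previous):
  42^1 ≡ 42 (mod 132)
  42^2 ≡ 42² = 1764 ≡ 48 (mod 132)
  42^4 ≡ 48² = 2304 ≡ 60 (mod 132)
  42^8 ≡ 60² = 3600 ≡ 36 (mod 132)
  42^16 ≡ 36² = 1296 ≡ 108 (mod 132)
  42^32 ≡ 108² = 11664 ≡ 48 (mod 132)
  42^64 ≡ 48² = 2304 ≡ 60 (mod 132)
  42^128 ≡ 60² = 3600 ≡ 36 (mod 132)
190 = 128 + 32 + 16 + 8 + 4 + 2, so 42^190 = 42^128 × 42^32 × 42^16 × 42^8 × 42^4 × 42^2 ≡ 36 × 48 × 108 × 36 × 60 × 48 (mod 132)
Multiplying step by step:
  36 × 48 = 1728 ≡ 12 (mod 132)
  12 × 108 = 1296 ≡ 108 (mod 132)
  108 × 36 = 3888 ≡ 60 (mod 132)
  60 × 60 = 3600 ≡ 36 (mod 132)
  36 × 48 = 1728 ≡ 12 (mod 132)
Result: 42^190 ≡ 12 (mod 132)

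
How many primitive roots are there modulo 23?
Number of primitive roots mod 23 = φ(22) = 10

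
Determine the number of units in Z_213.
140

Prime factorization: 213 = 3 × 71
Using the formula φ(n) = n × Π(1 - 1/p) for each prime factor p:
φ(213) = 213 × (1 - 1/3) × (1 - 1/71)
φ(213) = 140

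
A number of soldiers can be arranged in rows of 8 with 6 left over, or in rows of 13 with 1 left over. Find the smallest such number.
M = 8 × 13 = 104. M₁ = 13, y₁ ≡ 5 (mod 8). M₂ = 8, y₂ ≡ 5 (mod 13). n = 6×13×5 + 1×8×5 ≡ 14 (mod 104). The smallest positive such number is 14.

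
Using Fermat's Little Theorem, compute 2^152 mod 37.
By Fermat: 2^{36} ≡ 1 (mod 37). 152 = 4×36 + 8. So 2^{152} ≡ 2^{8} ≡ 34 (mod 37)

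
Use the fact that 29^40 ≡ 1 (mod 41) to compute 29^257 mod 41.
By Fermat: 29^{40} ≡ 1 (mod 41). 257 = 6×40 + 17. So 29^{257} ≡ 29^{17} ≡ 7 (mod 41)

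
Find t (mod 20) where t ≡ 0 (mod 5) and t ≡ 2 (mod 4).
M = 5 × 4 = 20. M₁ = 4, y₁ ≡ 4 (mod 5). M₂ = 5, y₂ ≡ 1 (mod 4). t = 0×4×4 + 2×5×1 ≡ 10 (mod 20)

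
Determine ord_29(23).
Powers of 23 mod 29: 23^1≡23, 23^2≡7, 23^3≡16, 23^4≡20, 23^5≡25, 23^6≡24, 23^7≡1. Order = 7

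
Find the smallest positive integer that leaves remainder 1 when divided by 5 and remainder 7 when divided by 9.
M = 5 × 9 = 45. M₁ = 9, y₁ ≡ 4 (mod 5). M₂ = 5, y₂ ≡ 2 (mod 9). r = 1×9×4 + 7×5×2 ≡ 16 (mod 45). The smallest positive such number is 16.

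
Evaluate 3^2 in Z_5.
2 = 2 (binary 10). Repeated squaring mod 5: 3^1 ≡ 3; 3^2 ≡ 3² = 9 ≡ 4. So 3^2 ≡ 4 (mod 5).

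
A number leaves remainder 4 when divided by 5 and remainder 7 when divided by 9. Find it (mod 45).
M = 5 × 9 = 45. M₁ = 9, y₁ ≡ 4 (mod 5). M₂ = 5, y₂ ≡ 2 (mod 9). r = 4×9×4 + 7×5×2 ≡ 34 (mod 45)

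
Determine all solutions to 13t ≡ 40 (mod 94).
32

Since gcd(13, 94) = 1 divides 40, a solution exists.
Multiply both sides by the inverse of 13 mod 94:
  13^(-1) mod 94 = 29
  x ≡ 29 × 40 ≡ 1160 ≡ 32 (mod 94)
Verification: 13 × 32 = 416 = 4 × 94 + 40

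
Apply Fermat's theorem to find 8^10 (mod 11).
By Fermat's Little Theorem, 8^{10} ≡ 1 (mod 11) since 11 is prime and gcd(8, 11) = 1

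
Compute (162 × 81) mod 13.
5

(162 × 81) = 13122
13122 mod 13 = 5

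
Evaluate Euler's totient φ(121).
110

Prime factorization: 121 = 11^2
Using the formula φ(n) = n × Π(1 - 1/p) for each prime factor p:
φ(121) = 121 × (1 - 1/11)
φ(121) = 110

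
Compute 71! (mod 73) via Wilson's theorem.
(72)! = (71)! × (72) ≡ -1 (mod 73). So (71)! ≡ -1 × (72)^(-1) ≡ (-1)×(-1) = 1 (mod 73)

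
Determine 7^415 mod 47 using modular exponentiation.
Using Fermat: 7^{46} ≡ 1 (mod 47). 415 ≡ 1 (mod 46). So 7^{415} ≡ 7^{1} ≡ 7 (mod 47)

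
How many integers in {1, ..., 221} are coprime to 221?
192

Prime factorization: 221 = 13 × 17
Using the formula φ(n) = n × Π(1 - 1/p) for each prime factor p:
φ(221) = 221 × (1 - 1/13) × (1 - 1/17)
φ(221) = 192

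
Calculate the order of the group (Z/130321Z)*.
123462

Prime factorization: 130321 = 19^4
Using the formula φ(n) = n × Π(1 - 1/p) for each prime factor p:
φ(130321) = 130321 × (1 - 1/19)
φ(130321) = 123462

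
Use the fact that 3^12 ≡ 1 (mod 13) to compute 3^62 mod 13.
By Fermat: 3^{12} ≡ 1 (mod 13). 62 = 5×12 + 2. So 3^{62} ≡ 3^{2} ≡ 9 (mod 13)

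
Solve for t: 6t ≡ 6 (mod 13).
1

Since gcd(6, 13) = 1 divides 6, a solution exists.
Multiply both sides by the inverse of 6 mod 13:
  6^(-1) mod 13 = 11
  x ≡ 11 × 6 ≡ 66 ≡ 1 (mod 13)
Verification: 6 × 1 = 6 = 0 × 13 + 6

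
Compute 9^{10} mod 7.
2

Using successive squaring:
Binary expansion of 10: 1010
Powers of 9 mod 7 (each is the square of the previous):
  9^1 ≡ 2 (mod 7)
  9^2 ≡ 2² = 4 ≡ 4 (mod 7)
  9^4 ≡ 4² = 16 ≡ 2 (mod 7)
  9^8 ≡ 2² = 4 ≡ 4 (mod 7)
10 = 8 + 2, so 9^10 = 9^8 × 9^2 ≡ 4 × 4 (mod 7)
Multiplying step by step:
  4 × 4 = 16 ≡ 2 (mod 7)
Result: 9^10 ≡ 2 (mod 7)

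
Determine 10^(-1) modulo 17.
10^(-1) ≡ 12 (mod 17). Verification: 10 × 12 = 120 ≡ 1 (mod 17)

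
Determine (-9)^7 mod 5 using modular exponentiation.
(-9) ≡ 1 (mod 5). 7 = 4 + 2 + 1 (binary 111). Repeated squaring mod 5: 1^1 ≡ 1; 1^2 ≡ 1² = 1 ≡ 1; 1^4 ≡ 1² = 1 ≡ 1. Multiply: (-9)^7 ≡ 1^4 × 1^2 × 1^1 ≡ 1 × 1 × 1 (mod 5): 1 × 1 = 1 ≡ 1; 1 × 1 = 1 ≡ 1. So (-9)^7 ≡ 1 (mod 5).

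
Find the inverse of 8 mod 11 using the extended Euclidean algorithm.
Extended GCD: 8(-4) + 11(3) = 1. So 8^(-1) ≡ 7 ≡ 7 (mod 11). Verify: 8 × 7 = 56 ≡ 1 (mod 11)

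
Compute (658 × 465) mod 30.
0

(658 × 465) = 305970
305970 mod 30 = 0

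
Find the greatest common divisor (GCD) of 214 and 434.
2

Using the Euclidean algorithm:
214 = 0 × 434 + 214
434 = 2 × 214 + 6
214 = 35 × 6 + 4
6 = 1 × 4 + 2
4 = 2 × 2 + 0

GCD(214, 434) = 2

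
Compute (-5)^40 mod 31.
Using Fermat: (-5)^{30} ≡ 1 (mod 31). 40 ≡ 10 (mod 30). So (-5)^{40} ≡ (-5)^{10} ≡ 5 (mod 31)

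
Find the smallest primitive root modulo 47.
p - 1 = 46 has prime divisors 2, 23. h is a primitive root mod 47 iff h^(46/q) ≢ 1 (mod 47) for each such q.
h = 2: 2^23 ≡ 1, 2^2 ≡ 4 (mod 47); 2^23 ≡ 1, so not a primitive root.
h = 3: 3^23 ≡ 1, 3^2 ≡ 9 (mod 47); 3^23 ≡ 1, so not a primitive root.
h = 4: 4^23 ≡ 1, 4^2 ≡ 16 (mod 47); 4^23 ≡ 1, so not a primitive root.
h = 5: 5^23 ≡ 46, 5^2 ≡ 25 (mod 47); none is 1, so 5 has order 46 and is a primitive root.
The smallest primitive root mod 47 is g = 5.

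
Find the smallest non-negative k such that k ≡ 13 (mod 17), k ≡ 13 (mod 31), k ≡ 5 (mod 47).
9499

Using the Chinese Remainder Theorem:
M = product of moduli = 24769
For equation 1: M_1 = 1457, 1457 ≡ 12 (mod 17), inverse of 1457 mod 17 is 10 (check: 12 × 10 = 120 ≡ 1 (mod 17))
For equation 2: M_2 = 799, 799 ≡ 24 (mod 31), inverse of 799 mod 31 is 22 (check: 24 × 22 = 528 ≡ 1 (mod 31))
For equation 3: M_3 = 527, 527 ≡ 10 (mod 47), inverse of 527 mod 47 is 33 (check: 10 × 33 = 330 ≡ 1 (mod 47))
Combine: k ≡ Σ r_i×M_i×(M_i⁻¹ mod m_i) = 13×1457×10 + 13×799×22 + 5×527×33 = 189410 + 228514 + 86955 = 504879
504879 mod 24769 = 9499
k ≡ 9499 (mod 24769)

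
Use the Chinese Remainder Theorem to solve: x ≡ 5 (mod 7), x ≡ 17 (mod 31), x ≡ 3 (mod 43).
2497

Using the Chinese Remainder Theorem:
M = product of moduli = 9331
For equation 1: M_1 = 1333, 1333 ≡ 3 (mod 7), inverse of 1333 mod 7 is 5 (check: 3 × 5 = 15 ≡ 1 (mod 7))
For equation 2: M_2 = 301, 301 ≡ 22 (mod 31), inverse of 301 mod 31 is 24 (check: 22 × 24 = 528 ≡ 1 (mod 31))
For equation 3: M_3 = 217, 217 ≡ 2 (mod 43), inverse of 217 mod 43 is 22 (check: 2 × 22 = 44 ≡ 1 (mod 43))
Combine: x ≡ Σ r_i×M_i×(M_i⁻¹ mod m_i) = 5×1333×5 + 17×301×24 + 3×217×22 = 33325 + 122808 + 14322 = 170455
170455 mod 9331 = 2497
x ≡ 2497 (mod 9331)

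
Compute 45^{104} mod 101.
25

Using successive squaring:
Binary expansion of 104: 1101000
Powers of 45 mod 101 (each is the square of the previous):
  45^1 ≡ 45 (mod 101)
  45^2 ≡ 45² = 2025 ≡ 5 (mod 101)
  45^4 ≡ 5² = 25 ≡ 25 (mod 101)
  45^8 ≡ 25² = 625 ≡ 19 (mod 101)
  45^16 ≡ 19² = 361 ≡ 58 (mod 101)
  45^32 ≡ 58² = 3364 ≡ 31 (mod 101)
  45^64 ≡ 31² = 961 ≡ 52 (mod 101)
104 = 64 + 32 + 8, so 45^104 = 45^64 × 45^32 × 45^8 ≡ 52 × 31 × 19 (mod 101)
Multiplying step by step:
  52 × 31 = 1612 ≡ 97 (mod 101)
  97 × 19 = 1843 ≡ 25 (mod 101)
Result: 45^104 ≡ 25 (mod 101)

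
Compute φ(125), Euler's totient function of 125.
100

Prime factorization: 125 = 5^3
Using the formula φ(n) = n × Π(1 - 1/p) for each prime factor p:
φ(125) = 125 × (1 - 1/5)
φ(125) = 100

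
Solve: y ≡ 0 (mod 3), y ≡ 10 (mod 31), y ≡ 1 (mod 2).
M = 3 × 31 × 2 = 186. M₁ = 62, y₁ ≡ 2 (mod 3). M₂ = 6, y₂ ≡ 26 (mod 31). M₃ = 93, y₃ ≡ 1 (mod 2). y = 0×62×2 + 10×6×26 + 1×93×1 ≡ 165 (mod 186)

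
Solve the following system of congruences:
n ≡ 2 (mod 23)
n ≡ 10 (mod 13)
140

Using the Chinese Remainder Theorem:
M = product of moduli = 299
For equation 1: M_1 = 13, 13 ≡ 13 (mod 23), inverse of 13 mod 23 is 16 (check: 13 × 16 = 208 ≡ 1 (mod 23))
For equation 2: M_2 = 23, 23 ≡ 10 (mod 13), inverse of 23 mod 13 is 4 (check: 10 × 4 = 40 ≡ 1 (mod 13))
Combine: n ≡ Σ r_i×M_i×(M_i⁻¹ mod m_i) = 2×13×16 + 10×23×4 = 416 + 920 = 1336
1336 mod 299 = 140
n ≡ 140 (mod 299)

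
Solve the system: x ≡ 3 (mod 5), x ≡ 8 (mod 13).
M = 5 × 13 = 65. M₁ = 13, y₁ ≡ 2 (mod 5). M₂ = 5, y₂ ≡ 8 (mod 13). x = 3×13×2 + 8×5×8 ≡ 8 (mod 65)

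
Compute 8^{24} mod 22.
4

Using successive squaring:
Binary expansion of 24: 11000
Powers of 8 mod 22 (each is the square of the previous):
  8^1 ≡ 8 (mod 22)
  8^2 ≡ 8² = 64 ≡ 20 (mod 22)
  8^4 ≡ 20² = 400 ≡ 4 (mod 22)
  8^8 ≡ 4² = 16 ≡ 16 (mod 22)
  8^16 ≡ 16² = 256 ≡ 14 (mod 22)
24 = 16 + 8, so 8^24 = 8^16 × 8^8 ≡ 14 × 16 (mod 22)
Multiplying step by step:
  14 × 16 = 224 ≡ 4 (mod 22)
Result: 8^24 ≡ 4 (mod 22)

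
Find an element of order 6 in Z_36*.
23 has order 6 mod 36 since 23^{6} ≡ 1 (mod 36) and no smaller power works.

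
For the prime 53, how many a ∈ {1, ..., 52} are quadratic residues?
For prime 53, there are (p-1)/2 = (53-1)/2 = 26 quadratic residues (excluding 0).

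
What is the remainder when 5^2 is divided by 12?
2 = 2 (binary 10). Repeated squaring mod 12: 5^1 ≡ 5; 5^2 ≡ 5² = 25 ≡ 1. So 5^2 ≡ 1 (mod 12).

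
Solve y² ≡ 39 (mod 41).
The square roots of 39 mod 41 are 11 and 30. Verify: 11² = 121 ≡ 39 (mod 41)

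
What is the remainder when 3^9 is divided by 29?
9 = 8 + 1 (binary 1001). Repeated squaring mod 29: 3^1 ≡ 3; 3^2 ≡ 3² = 9 ≡ 9; 3^4 ≡ 9² = 81 ≡ 23; 3^8 ≡ 23² = 529 ≡ 7. Multiply: 3^9 = 3^8 × 3^1 ≡ 7 × 3 (mod 29): 7 × 3 = 21 ≡ 21. So 3^9 ≡ 21 (mod 29).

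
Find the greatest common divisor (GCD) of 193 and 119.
1

Using the Euclidean algorithm:
193 = 1 × 119 + 74
119 = 1 × 74 + 45
74 = 1 × 45 + 29
45 = 1 × 29 + 16
29 = 1 × 16 + 13
16 = 1 × 13 + 3
13 = 4 × 3 + 1
3 = 3 × 1 + 0

GCD(193, 119) = 1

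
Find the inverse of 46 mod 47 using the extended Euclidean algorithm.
Extended GCD: 46(-1) + 47(1) = 1. So 46^(-1) ≡ 46 ≡ 46 (mod 47). Verify: 46 × 46 = 2116 ≡ 1 (mod 47)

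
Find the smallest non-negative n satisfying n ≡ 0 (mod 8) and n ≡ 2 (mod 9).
M = 8 × 9 = 72. M₁ = 9, y₁ ≡ 1 (mod 8). M₂ = 8, y₂ ≡ 8 (mod 9). n = 0×9×1 + 2×8×8 ≡ 56 (mod 72)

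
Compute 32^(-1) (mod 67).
32^(-1) ≡ 44 (mod 67). Verification: 32 × 44 = 1408 ≡ 1 (mod 67)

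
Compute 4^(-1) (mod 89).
4^(-1) ≡ 67 (mod 89). Verification: 4 × 67 = 268 ≡ 1 (mod 89)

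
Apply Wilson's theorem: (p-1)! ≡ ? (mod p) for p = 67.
By Wilson's theorem, (66)! ≡ -1 ≡ 66 (mod 67)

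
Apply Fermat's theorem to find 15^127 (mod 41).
By Fermat: 15^{40} ≡ 1 (mod 41). 127 = 3×40 + 7. So 15^{127} ≡ 15^{7} ≡ 34 (mod 41)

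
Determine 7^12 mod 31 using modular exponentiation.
Using repeated squaring. 12 = 8 + 4 (binary 1100). Repeated squaring mod 31: 7^1 ≡ 7; 7^2 ≡ 7² = 49 ≡ 18; 7^4 ≡ 18² = 324 ≡ 14; 7^8 ≡ 14² = 196 ≡ 10. Multiply: 7^12 = 7^8 × 7^4 ≡ 10 × 14 (mod 31): 10 × 14 = 140 ≡ 16. So 7^12 ≡ 16 (mod 31).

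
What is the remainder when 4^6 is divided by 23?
6 = 4 + 2 (binary 110). Repeated squaring mod 23: 4^1 ≡ 4; 4^2 ≡ 4² = 16 ≡ 16; 4^4 ≡ 16² = 256 ≡ 3. Multiply: 4^6 = 4^4 × 4^2 ≡ 3 × 16 (mod 23): 3 × 16 = 48 ≡ 2. So 4^6 ≡ 2 (mod 23).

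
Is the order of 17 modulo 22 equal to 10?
Yes, ord_22(17) = 10.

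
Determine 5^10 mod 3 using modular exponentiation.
5 ≡ 2 (mod 3). 10 = 8 + 2 (binary 1010). Repeated squaring mod 3: 2^1 ≡ 2; 2^2 ≡ 2² = 4 ≡ 1; 2^4 ≡ 1² = 1 ≡ 1; 2^8 ≡ 1² = 1 ≡ 1. Multiply: 5^10 ≡ 2^8 × 2^2 ≡ 1 × 1 (mod 3): 1 × 1 = 1 ≡ 1. So 5^10 ≡ 1 (mod 3).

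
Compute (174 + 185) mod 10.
9

(174 + 185) = 359
359 mod 10 = 9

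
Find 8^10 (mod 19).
10 = 8 + 2 (binary 1010). Repeated squaring mod 19: 8^1 ≡ 8; 8^2 ≡ 8² = 64 ≡ 7; 8^4 ≡ 7² = 49 ≡ 11; 8^8 ≡ 11² = 121 ≡ 7. Multiply: 8^10 = 8^8 × 8^2 ≡ 7 × 7 (mod 19): 7 × 7 = 49 ≡ 11. So 8^10 ≡ 11 (mod 19).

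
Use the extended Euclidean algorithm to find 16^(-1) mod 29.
Extended GCD: 16(-9) + 29(5) = 1. So 16^(-1) ≡ 20 ≡ 20 (mod 29). Verify: 16 × 20 = 320 ≡ 1 (mod 29)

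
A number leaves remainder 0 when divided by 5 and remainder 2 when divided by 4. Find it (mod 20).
M = 5 × 4 = 20. M₁ = 4, y₁ ≡ 4 (mod 5). M₂ = 5, y₂ ≡ 1 (mod 4). z = 0×4×4 + 2×5×1 ≡ 10 (mod 20)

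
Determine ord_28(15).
Powers of 15 mod 28: 15^1≡15, 15^2≡1. Order = 2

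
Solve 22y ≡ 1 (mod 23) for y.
22^(-1) ≡ 22 (mod 23). Verification: 22 × 22 = 484 ≡ 1 (mod 23)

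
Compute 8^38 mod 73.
Using repeated squaring. 38 = 32 + 4 + 2 (binary 100110). Repeated squaring mod 73: 8^1 ≡ 8; 8^2 ≡ 8² = 64 ≡ 64; 8^4 ≡ 64² = 4096 ≡ 8; 8^8 ≡ 8² = 64 ≡ 64; 8^16 ≡ 64² = 4096 ≡ 8; 8^32 ≡ 8² = 64 ≡ 64. Multiply: 8^38 = 8^32 × 8^4 × 8^2 ≡ 64 × 8 × 64 (mod 73): 64 × 8 = 512 ≡ 1; 1 × 64 = 64 ≡ 64. So 8^38 ≡ 64 (mod 73).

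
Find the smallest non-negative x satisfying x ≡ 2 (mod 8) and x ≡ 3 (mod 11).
M = 8 × 11 = 88. M₁ = 11, y₁ ≡ 3 (mod 8). M₂ = 8, y₂ ≡ 7 (mod 11). x = 2×11×3 + 3×8×7 ≡ 58 (mod 88)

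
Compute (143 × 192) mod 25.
6

(143 × 192) = 27456
27456 mod 25 = 6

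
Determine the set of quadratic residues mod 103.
QRs mod 103: {1, 2, 4, 7, 8, 9, 13, 14, 15, 16, 17, 18, 19, 23, 25, 26, 28, 29, 30, 32, 33, 34, 36, 38, 41, 46, 49, 50, 52, 55, 56, 58, 59, 60, 61, 63, 64, 66, 68, 72, 76, 79, 81, 82, 83, 91, 92, 93, 97, 98, 100}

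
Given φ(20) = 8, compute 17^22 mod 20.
By Euler: 17^{8} ≡ 1 (mod 20) since gcd(17, 20) = 1. 22 = 2×8 + 6. So 17^{22} ≡ 17^{6} ≡ 9 (mod 20)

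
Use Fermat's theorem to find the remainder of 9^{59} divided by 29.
4

By Fermat's Little Theorem, a^(p-1) ≡ 1 (mod p) for prime p and gcd(a, p) = 1
Here p = 29, so 9^28 ≡ 1 (mod 29)
We can reduce the exponent: 59 mod 28 = 3
So 9^59 ≡ 9^3 (mod 29)
Computing: 9^3 mod 29 = 4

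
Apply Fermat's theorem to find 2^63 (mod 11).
By Fermat: 2^{10} ≡ 1 (mod 11). 63 = 6×10 + 3. So 2^{63} ≡ 2^{3} ≡ 8 (mod 11)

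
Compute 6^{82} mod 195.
186

Using successive squaring:
Binary expansion of 82: 1010010
Powers of 6 mod 195 (each is the square of the previous):
  6^1 ≡ 6 (mod 195)
  6^2 ≡ 6² = 36 ≡ 36 (mod 195)
  6^4 ≡ 36² = 1296 ≡ 126 (mod 195)
  6^8 ≡ 126² = 15876 ≡ 81 (mod 195)
  6^16 ≡ 81² = 6561 ≡ 126 (mod 195)
  6^32 ≡ 126² = 15876 ≡ 81 (mod 195)
  6^64 ≡ 81² = 6561 ≡ 126 (mod 195)
82 = 64 + 16 + 2, so 6^82 = 6^64 × 6^16 × 6^2 ≡ 126 × 126 × 36 (mod 195)
Multiplying step by step:
  126 × 126 = 15876 ≡ 81 (mod 195)
  81 × 36 = 2916 ≡ 186 (mod 195)
Result: 6^82 ≡ 186 (mod 195)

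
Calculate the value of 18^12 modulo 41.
Using repeated squaring. 12 = 8 + 4 (binary 1100). Repeated squaring mod 41: 18^1 ≡ 18; 18^2 ≡ 18² = 324 ≡ 37; 18^4 ≡ 37² = 1369 ≡ 16; 18^8 ≡ 16² = 256 ≡ 10. Multiply: 18^12 = 18^8 × 18^4 ≡ 10 × 16 (mod 41): 10 × 16 = 160 ≡ 37. So 18^12 ≡ 37 (mod 41).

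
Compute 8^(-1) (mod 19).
12

Using Extended Euclidean Algorithm:
gcd(8, 19) = 1
Bezout coefficients: 8 × -7 + 19 × 3 = 1
So 8 × -7 ≡ 1 (mod 19)
The inverse is -7 mod 19 = 12
Verification: 8 × 12 = 96 = 5 × 19 + 1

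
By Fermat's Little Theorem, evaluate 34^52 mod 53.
By Fermat's Little Theorem, 34^{52} ≡ 1 (mod 53) since 53 is prime and gcd(34, 53) = 1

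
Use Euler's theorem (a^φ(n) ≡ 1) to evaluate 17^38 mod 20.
By Euler: 17^{8} ≡ 1 (mod 20) since gcd(17, 20) = 1. 38 = 4×8 + 6. So 17^{38} ≡ 17^{6} ≡ 9 (mod 20)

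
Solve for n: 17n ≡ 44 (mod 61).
60

Since gcd(17, 61) = 1 divides 44, a solution exists.
Multiply both sides by the inverse of 17 mod 61:
  17^(-1) mod 61 = 18
  x ≡ 18 × 44 ≡ 792 ≡ 60 (mod 61)
Verification: 17 × 60 = 1020 = 16 × 61 + 44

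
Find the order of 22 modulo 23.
Powers of 22 mod 23: 22^1≡22, 22^2≡1. Order = 2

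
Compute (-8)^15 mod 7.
Using Fermat: (-8)^{6} ≡ 1 (mod 7). 15 ≡ 3 (mod 6). So (-8)^{15} ≡ (-8)^{3} ≡ 6 (mod 7)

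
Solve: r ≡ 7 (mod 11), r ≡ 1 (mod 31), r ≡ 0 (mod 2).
M = 11 × 31 × 2 = 682. M₁ = 62, y₁ ≡ 8 (mod 11). M₂ = 22, y₂ ≡ 24 (mod 31). M₃ = 341, y₃ ≡ 1 (mod 2). r = 7×62×8 + 1×22×24 + 0×341×1 ≡ 590 (mod 682)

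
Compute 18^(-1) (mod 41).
16

Using Extended Euclidean Algorithm:
gcd(18, 41) = 1
Bezout coefficients: 18 × 16 + 41 × -7 = 1
So 18 × 16 ≡ 1 (mod 41)
The inverse is 16 mod 41 = 16
Verification: 18 × 16 = 288 = 7 × 41 + 1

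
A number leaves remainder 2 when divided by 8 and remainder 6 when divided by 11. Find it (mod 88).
M = 8 × 11 = 88. M₁ = 11, y₁ ≡ 3 (mod 8). M₂ = 8, y₂ ≡ 7 (mod 11). x = 2×11×3 + 6×8×7 ≡ 50 (mod 88)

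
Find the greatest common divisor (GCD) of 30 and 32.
2

Using the Euclidean algorithm:
30 = 0 × 32 + 30
32 = 1 × 30 + 2
30 = 15 × 2 + 0

GCD(30, 32) = 2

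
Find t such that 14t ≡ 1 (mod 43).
14^(-1) ≡ 40 (mod 43). Verification: 14 × 40 = 560 ≡ 1 (mod 43)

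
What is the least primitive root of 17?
3

A primitive root g modulo p has order p-1 = 16
Prime divisors of 16: [2]
g is a primitive root iff g^(16/q) ≢ 1 (mod 17) for each prime divisor q
Testing small values:
  g = 2: 2^8 ≡ 1 (mod 17) → 2^8 ≡ 1, not primitive root
  g = 3: 3^8 ≡ 16 (mod 17) → none is 1, primitive root!
The smallest primitive root is 3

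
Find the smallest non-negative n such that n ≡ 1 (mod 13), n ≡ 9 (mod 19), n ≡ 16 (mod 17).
560

Using the Chinese Remainder Theorem:
M = product of moduli = 4199
For equation 1: M_1 = 323, 323 ≡ 11 (mod 13), inverse of 323 mod 13 is 6 (check: 11 × 6 = 66 ≡ 1 (mod 13))
For equation 2: M_2 = 221, 221 ≡ 12 (mod 19), inverse of 221 mod 19 is 8 (check: 12 × 8 = 96 ≡ 1 (mod 19))
For equation 3: M_3 = 247, 247 ≡ 9 (mod 17), inverse of 247 mod 17 is 2 (check: 9 × 2 = 18 ≡ 1 (mod 17))
Combine: n ≡ Σ r_i×M_i×(M_i⁻¹ mod m_i) = 1×323×6 + 9×221×8 + 16×247×2 = 1938 + 15912 + 7904 = 25754
25754 mod 4199 = 560
n ≡ 560 (mod 4199)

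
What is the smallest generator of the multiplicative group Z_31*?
p - 1 = 30 has prime divisors 2, 3, 5. h is a primitive root mod 31 iff h^(30/q) ≢ 1 (mod 31) for each such q.
h = 2: 2^15 ≡ 1, 2^10 ≡ 1, 2^6 ≡ 2 (mod 31); 2^15 ≡ 1, so not a primitive root.
h = 3: 3^15 ≡ 30, 3^10 ≡ 25, 3^6 ≡ 16 (mod 31); none is 1, so 3 has order 30 and is a primitive root.
The smallest primitive root mod 31 is g = 3.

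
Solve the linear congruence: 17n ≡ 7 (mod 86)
51

Since gcd(17, 86) = 1 divides 7, a solution exists.
Multiply both sides by the inverse of 17 mod 86:
  17^(-1) mod 86 = 81
  x ≡ 81 × 7 ≡ 567 ≡ 51 (mod 86)
Verification: 17 × 51 = 867 = 10 × 86 + 7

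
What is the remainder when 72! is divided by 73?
By Wilson's theorem, (72)! ≡ -1 ≡ 72 (mod 73)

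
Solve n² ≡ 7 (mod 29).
The square roots of 7 mod 29 are 23 and 6. Verify: 23² = 529 ≡ 7 (mod 29)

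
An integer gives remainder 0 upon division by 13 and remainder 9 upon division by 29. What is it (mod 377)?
M = 13 × 29 = 377. M₁ = 29, y₁ ≡ 9 (mod 13). M₂ = 13, y₂ ≡ 9 (mod 29). n = 0×29×9 + 9×13×9 ≡ 299 (mod 377). The smallest positive such number is 299.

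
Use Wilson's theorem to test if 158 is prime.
(157)! mod 158 = 0. Since 0 ≢ -1 (mod 158), 158 is not prime.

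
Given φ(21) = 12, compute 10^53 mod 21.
By Euler: 10^{12} ≡ 1 (mod 21) since gcd(10, 21) = 1. 53 = 4×12 + 5. So 10^{53} ≡ 10^{5} ≡ 19 (mod 21)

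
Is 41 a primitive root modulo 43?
No

To verify, check if 41^(42/q) ≢ 1 (mod 43) for each prime divisor q of 42
Divisors of 42 = 42: [1, 2, 3, 6, 7, 14, 21, 42]
  41^(42/2) = 41^21 ≡ 1 (mod 43)
  41^(42/3) = 41^14 ≡ 1 (mod 43)
  41^(42/7) = 41^6 ≡ 21 (mod 43)
Conclusion: 41 is not a primitive root modulo 43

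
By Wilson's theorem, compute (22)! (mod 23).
By Wilson's theorem, (22)! ≡ -1 ≡ 22 (mod 23)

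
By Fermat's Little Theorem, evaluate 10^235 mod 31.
By Fermat: 10^{30} ≡ 1 (mod 31). 235 = 7×30 + 25. So 10^{235} ≡ 10^{25} ≡ 5 (mod 31)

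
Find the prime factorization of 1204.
2^2 × 7 × 43

Divide by primes starting from smallest:
1204 ÷ 2 = 602
602 ÷ 2 = 301
301 ÷ 7 = 43
43 ÷ 43 = 1

1204 = 2^2 × 7 × 43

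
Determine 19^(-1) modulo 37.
19^(-1) ≡ 2 (mod 37). Verification: 19 × 2 = 38 ≡ 1 (mod 37)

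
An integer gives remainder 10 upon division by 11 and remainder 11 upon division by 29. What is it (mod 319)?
M = 11 × 29 = 319. M₁ = 29, y₁ ≡ 8 (mod 11). M₂ = 11, y₂ ≡ 8 (mod 29). y = 10×29×8 + 11×11×8 ≡ 98 (mod 319). The smallest positive such number is 98.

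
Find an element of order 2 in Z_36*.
17 has order 2 mod 36 since 17^{2} ≡ 1 (mod 36) and no smaller power works.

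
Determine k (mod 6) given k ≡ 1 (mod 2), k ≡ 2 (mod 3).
5

Using the Chinese Remainder Theorem:
M = product of moduli = 6
For equation 1: M_1 = 3, 3 ≡ 1 (mod 2), inverse of 3 mod 2 is 1 (check: 1 × 1 = 1 ≡ 1 (mod 2))
For equation 2: M_2 = 2, 2 ≡ 2 (mod 3), inverse of 2 mod 3 is 2 (check: 2 × 2 = 4 ≡ 1 (mod 3))
Combine: k ≡ Σ r_i×M_i×(M_i⁻¹ mod m_i) = 1×3×1 + 2×2×2 = 3 + 8 = 11
11 mod 6 = 5
k ≡ 5 (mod 6)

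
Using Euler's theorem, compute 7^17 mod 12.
By Euler: 7^{4} ≡ 1 (mod 12) since gcd(7, 12) = 1. 17 = 4×4 + 1. So 7^{17} ≡ 7^{1} ≡ 7 (mod 12)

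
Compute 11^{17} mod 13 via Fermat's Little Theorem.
7

By Fermat's Little Theorem, a^(p-1) ≡ 1 (mod p) for prime p and gcd(a, p) = 1
Here p = 13, so 11^12 ≡ 1 (mod 13)
We can reduce the exponent: 17 mod 12 = 5
So 11^17 ≡ 11^5 (mod 13)
Computing: 11^5 mod 13 = 7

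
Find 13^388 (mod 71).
Using Fermat: 13^{70} ≡ 1 (mod 71). 388 ≡ 38 (mod 70). So 13^{388} ≡ 13^{38} ≡ 4 (mod 71)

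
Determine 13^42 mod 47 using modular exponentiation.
Using repeated squaring. 42 = 32 + 8 + 2 (binary 101010). Repeated squaring mod 47: 13^1 ≡ 13; 13^2 ≡ 13² = 169 ≡ 28; 13^4 ≡ 28² = 784 ≡ 32; 13^8 ≡ 32² = 1024 ≡ 37; 13^16 ≡ 37² = 1369 ≡ 6; 13^32 ≡ 6² = 36 ≡ 36. Multiply: 13^42 = 13^32 × 13^8 × 13^2 ≡ 36 × 37 × 28 (mod 47): 36 × 37 = 1332 ≡ 16; 16 × 28 = 448 ≡ 25. So 13^42 ≡ 25 (mod 47).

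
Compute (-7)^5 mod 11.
(-7) ≡ 4 (mod 11). 5 = 4 + 1 (binary 101). Repeated squaring mod 11: 4^1 ≡ 4; 4^2 ≡ 4² = 16 ≡ 5; 4^4 ≡ 5² = 25 ≡ 3. Multiply: (-7)^5 ≡ 4^4 × 4^1 ≡ 3 × 4 (mod 11): 3 × 4 = 12 ≡ 1. So (-7)^5 ≡ 1 (mod 11).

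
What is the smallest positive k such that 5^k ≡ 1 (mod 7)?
Powers of 5 mod 7: 5^1≡5, 5^2≡4, 5^3≡6, 5^4≡2, 5^5≡3, 5^6≡1. Order = 6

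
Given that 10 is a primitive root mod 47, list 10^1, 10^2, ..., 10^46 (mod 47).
g^1, g^2, ..., g^{46} mod 47: {10, 6, 13, 36, 31, 28, 45, 27, 35, 21, 22, 32, 38, 4, 40, 24, 5, 3, 30, 18, 39, 14, 46, 37, 41, 34, 11, 16, 19, 2, 20, 12, 26, 25, 15, 9, 43, 7, 23, 42, 44, 17, 29, 8, 33, 1}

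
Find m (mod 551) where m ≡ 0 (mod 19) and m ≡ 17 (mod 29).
M = 19 × 29 = 551. M₁ = 29, y₁ ≡ 2 (mod 19). M₂ = 19, y₂ ≡ 26 (mod 29). m = 0×29×2 + 17×19×26 ≡ 133 (mod 551)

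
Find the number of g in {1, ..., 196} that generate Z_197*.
Number of primitive roots mod 197 = φ(196) = 84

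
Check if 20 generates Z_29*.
p - 1 = 28 has prime divisors 2, 7. Check 20^(28/q) mod 29 for each: 20^(28/2) = 20^14 ≡ 1, 20^(28/7) = 20^4 ≡ 7 (mod 29). Since 20^14 ≡ 1 (mod 29), the order of 20 divides 14 (in fact the order is 7) ≠ 28, so it is not a primitive root.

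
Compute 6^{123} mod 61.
33

Using successive squaring:
Binary expansion of 123: 1111011
Powers of 6 mod 61 (each is the square of the previous):
  6^1 ≡ 6 (mod 61)
  6^2 ≡ 6² = 36 ≡ 36 (mod 61)
  6^4 ≡ 36² = 1296 ≡ 15 (mod 61)
  6^8 ≡ 15² = 225 ≡ 42 (mod 61)
  6^16 ≡ 42² = 1764 ≡ 56 (mod 61)
  6^32 ≡ 56² = 3136 ≡ 25 (mod 61)
  6^64 ≡ 25² = 625 ≡ 15 (mod 61)
123 = 64 + 32 + 16 + 8 + 2 + 1, so 6^123 = 6^64 × 6^32 × 6^16 × 6^8 × 6^2 × 6^1 ≡ 15 × 25 × 56 × 42 × 36 × 6 (mod 61)
Multiplying step by step:
  15 × 25 = 375 ≡ 9 (mod 61)
  9 × 56 = 504 ≡ 16 (mod 61)
  16 × 42 = 672 ≡ 1 (mod 61)
  1 × 36 = 36 ≡ 36 (mod 61)
  36 × 6 = 216 ≡ 33 (mod 61)
Result: 6^123 ≡ 33 (mod 61)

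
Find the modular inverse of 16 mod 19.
16^(-1) ≡ 6 (mod 19). Verification: 16 × 6 = 96 ≡ 1 (mod 19)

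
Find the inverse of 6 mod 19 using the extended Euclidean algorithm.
Extended GCD: 6(-3) + 19(1) = 1. So 6^(-1) ≡ 16 ≡ 16 (mod 19). Verify: 6 × 16 = 96 ≡ 1 (mod 19)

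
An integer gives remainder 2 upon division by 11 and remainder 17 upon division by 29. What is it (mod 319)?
M = 11 × 29 = 319. M₁ = 29, y₁ ≡ 8 (mod 11). M₂ = 11, y₂ ≡ 8 (mod 29). y = 2×29×8 + 17×11×8 ≡ 46 (mod 319). The smallest positive such number is 46.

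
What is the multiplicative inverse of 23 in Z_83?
65

Using Extended Euclidean Algorithm:
gcd(23, 83) = 1
Bezout coefficients: 23 × -18 + 83 × 5 = 1
So 23 × -18 ≡ 1 (mod 83)
The inverse is -18 mod 83 = 65
Verification: 23 × 65 = 1495 = 18 × 83 + 1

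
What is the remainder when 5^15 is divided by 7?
Using Fermat: 5^{6} ≡ 1 (mod 7). 15 ≡ 3 (mod 6). So 5^{15} ≡ 5^{3} ≡ 6 (mod 7)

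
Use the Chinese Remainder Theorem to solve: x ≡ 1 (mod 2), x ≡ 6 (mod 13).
19

Using the Chinese Remainder Theorem:
M = product of moduli = 26
For equation 1: M_1 = 13, 13 ≡ 1 (mod 2), inverse of 13 mod 2 is 1 (check: 1 × 1 = 1 ≡ 1 (mod 2))
For equation 2: M_2 = 2, 2 ≡ 2 (mod 13), inverse of 2 mod 13 is 7 (check: 2 × 7 = 14 ≡ 1 (mod 13))
Combine: x ≡ Σ r_i×M_i×(M_i⁻¹ mod m_i) = 1×13×1 + 6×2×7 = 13 + 84 = 97
97 mod 26 = 19
x ≡ 19 (mod 26)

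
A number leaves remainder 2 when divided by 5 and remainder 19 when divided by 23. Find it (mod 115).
M = 5 × 23 = 115. M₁ = 23, y₁ ≡ 2 (mod 5). M₂ = 5, y₂ ≡ 14 (mod 23). x = 2×23×2 + 19×5×14 ≡ 42 (mod 115)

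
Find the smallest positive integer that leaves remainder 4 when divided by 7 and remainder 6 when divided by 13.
M = 7 × 13 = 91. M₁ = 13, y₁ ≡ 6 (mod 7). M₂ = 7, y₂ ≡ 2 (mod 13). z = 4×13×6 + 6×7×2 ≡ 32 (mod 91). The smallest positive such number is 32.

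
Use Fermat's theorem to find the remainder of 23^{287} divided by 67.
47

By Fermat's Little Theorem, a^(p-1) ≡ 1 (mod p) for prime p and gcd(a, p) = 1
Here p = 67, so 23^66 ≡ 1 (mod 67)
We can reduce the exponent: 287 mod 66 = 23
So 23^287 ≡ 23^23 (mod 67)
Computing: 23^23 mod 67 = 47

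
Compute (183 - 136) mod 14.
5

(183 - 136) = 47
47 mod 14 = 5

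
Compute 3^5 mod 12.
5 = 4 + 1 (binary 101). Repeated squaring mod 12: 3^1 ≡ 3; 3^2 ≡ 3² = 9 ≡ 9; 3^4 ≡ 9² = 81 ≡ 9. Multiply: 3^5 = 3^4 × 3^1 ≡ 9 × 3 (mod 12): 9 × 3 = 27 ≡ 3. So 3^5 ≡ 3 (mod 12).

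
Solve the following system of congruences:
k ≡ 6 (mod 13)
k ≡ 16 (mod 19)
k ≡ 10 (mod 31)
3854

Using the Chinese Remainder Theorem:
M = product of moduli = 7657
For equation 1: M_1 = 589, 589 ≡ 4 (mod 13), inverse of 589 mod 13 is 10 (check: 4 × 10 = 40 ≡ 1 (mod 13))
For equation 2: M_2 = 403, 403 ≡ 4 (mod 19), inverse of 403 mod 19 is 5 (check: 4 × 5 = 20 ≡ 1 (mod 19))
For equation 3: M_3 = 247, 247 ≡ 30 (mod 31), inverse of 247 mod 31 is 30 (check: 30 × 30 = 900 ≡ 1 (mod 31))
Combine: k ≡ Σ r_i×M_i×(M_i⁻¹ mod m_i) = 6×589×10 + 16×403×5 + 10×247×30 = 35340 + 32240 + 74100 = 141680
141680 mod 7657 = 3854
k ≡ 3854 (mod 7657)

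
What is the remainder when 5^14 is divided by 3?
Using Fermat: 5^{2} ≡ 1 (mod 3). 14 ≡ 0 (mod 2). So 5^{14} ≡ 5^{0} ≡ 1 (mod 3)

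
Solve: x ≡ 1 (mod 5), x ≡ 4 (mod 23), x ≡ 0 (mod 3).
M = 5 × 23 × 3 = 345. M₁ = 69, y₁ ≡ 4 (mod 5). M₂ = 15, y₂ ≡ 20 (mod 23). M₃ = 115, y₃ ≡ 1 (mod 3). x = 1×69×4 + 4×15×20 + 0×115×1 ≡ 96 (mod 345)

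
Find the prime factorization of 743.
743

Divide by primes starting from smallest:
743 ÷ 743 = 1

743 = 743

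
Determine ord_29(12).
Powers of 12 mod 29: 12^1≡12, 12^2≡28, 12^3≡17, 12^4≡1. Order = 4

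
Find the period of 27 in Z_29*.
Powers of 27 mod 29: 27^1≡27, 27^2≡4, 27^3≡21, 27^4≡16, 27^5≡26, 27^6≡6, 27^7≡17, 27^8≡24, 27^9≡10, 27^10≡9, 27^11≡11, 27^12≡7, 27^13≡15, 27^14≡28, 27^15≡2, 27^16≡25, 27^17≡8, 27^18≡13, 27^19≡3, 27^20≡23, 27^21≡12, 27^22≡5, 27^23≡19, 27^24≡20, 27^25≡18, 27^26≡22, 27^27≡14, 27^28≡1. Order = 28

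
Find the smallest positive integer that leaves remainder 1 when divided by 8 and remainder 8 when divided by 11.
M = 8 × 11 = 88. M₁ = 11, y₁ ≡ 3 (mod 8). M₂ = 8, y₂ ≡ 7 (mod 11). y = 1×11×3 + 8×8×7 ≡ 41 (mod 88). The smallest positive such number is 41.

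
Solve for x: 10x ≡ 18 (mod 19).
17

Since gcd(10, 19) = 1 divides 18, a solution exists.
Multiply both sides by the inverse of 10 mod 19:
  10^(-1) mod 19 = 2
  x ≡ 2 × 18 ≡ 36 ≡ 17 (mod 19)
Verification: 10 × 17 = 170 = 8 × 19 + 18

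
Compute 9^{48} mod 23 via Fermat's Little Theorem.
6

By Fermat's Little Theorem, a^(p-1) ≡ 1 (mod p) for prime p and gcd(a, p) = 1
Here p = 23, so 9^22 ≡ 1 (mod 23)
We can reduce the exponent: 48 mod 22 = 4
So 9^48 ≡ 9^4 (mod 23)
Computing: 9^4 mod 23 = 6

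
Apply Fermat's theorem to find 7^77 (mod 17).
By Fermat: 7^{16} ≡ 1 (mod 17). 77 = 4×16 + 13. So 7^{77} ≡ 7^{13} ≡ 6 (mod 17)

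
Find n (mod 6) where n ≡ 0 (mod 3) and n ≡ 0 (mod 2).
M = 3 × 2 = 6. M₁ = 2, y₁ ≡ 2 (mod 3). M₂ = 3, y₂ ≡ 1 (mod 2). n = 0×2×2 + 0×3×1 ≡ 0 (mod 6)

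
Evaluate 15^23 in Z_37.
Using repeated squaring. 23 = 16 + 4 + 2 + 1 (binary 10111). Repeated squaring mod 37: 15^1 ≡ 15; 15^2 ≡ 15² = 225 ≡ 3; 15^4 ≡ 3² = 9 ≡ 9; 15^8 ≡ 9² = 81 ≡ 7; 15^16 ≡ 7² = 49 ≡ 12. Multiply: 15^23 = 15^16 × 15^4 × 15^2 × 15^1 ≡ 12 × 9 × 3 × 15 (mod 37): 12 × 9 = 108 ≡ 34; 34 × 3 = 102 ≡ 28; 28 × 15 = 420 ≡ 13. So 15^23 ≡ 13 (mod 37).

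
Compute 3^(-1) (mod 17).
3^(-1) ≡ 6 (mod 17). Verification: 3 × 6 = 18 ≡ 1 (mod 17)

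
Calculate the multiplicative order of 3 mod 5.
Powers of 3 mod 5: 3^1≡3, 3^2≡4, 3^3≡2, 3^4≡1. Order = 4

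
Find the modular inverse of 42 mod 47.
42^(-1) ≡ 28 (mod 47). Verification: 42 × 28 = 1176 ≡ 1 (mod 47)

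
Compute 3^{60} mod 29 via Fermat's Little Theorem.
23

By Fermat's Little Theorem, a^(p-1) ≡ 1 (mod p) for prime p and gcd(a, p) = 1
Here p = 29, so 3^28 ≡ 1 (mod 29)
We can reduce the exponent: 60 mod 28 = 4
So 3^60 ≡ 3^4 (mod 29)
Computing: 3^4 mod 29 = 23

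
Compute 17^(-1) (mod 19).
17^(-1) ≡ 9 (mod 19). Verification: 17 × 9 = 153 ≡ 1 (mod 19)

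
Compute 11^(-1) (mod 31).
17

Using Extended Euclidean Algorithm:
gcd(11, 31) = 1
Bezout coefficients: 11 × -14 + 31 × 5 = 1
So 11 × -14 ≡ 1 (mod 31)
The inverse is -14 mod 31 = 17
Verification: 11 × 17 = 187 = 6 × 31 + 1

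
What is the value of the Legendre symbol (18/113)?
(18/113) = 18^{56} mod 113 = 1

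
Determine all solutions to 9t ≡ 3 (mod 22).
15

Since gcd(9, 22) = 1 divides 3, a solution exists.
Multiply both sides by the inverse of 9 mod 22:
  9^(-1) mod 22 = 5
  x ≡ 5 × 3 ≡ 15 ≡ 15 (mod 22)
Verification: 9 × 15 = 135 = 6 × 22 + 3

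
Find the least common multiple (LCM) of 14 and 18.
126

First find GCD(14, 18) using the Euclidean algorithm:
14 = 0 × 18 + 14
18 = 1 × 14 + 4
14 = 3 × 4 + 2
4 = 2 × 2 + 0
GCD(14, 18) = 2

LCM formula: LCM(a, b) = (a × b) / GCD(a, b)
LCM(14, 18) = (14 × 18) / 2
LCM(14, 18) = 252 / 2
LCM(14, 18) = 126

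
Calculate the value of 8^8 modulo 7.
8 ≡ 1 (mod 7). 8 = 8 (binary 1000). Repeated squaring mod 7: 1^1 ≡ 1; 1^2 ≡ 1² = 1 ≡ 1; 1^4 ≡ 1² = 1 ≡ 1; 1^8 ≡ 1² = 1 ≡ 1. So 8^8 ≡ 1 (mod 7).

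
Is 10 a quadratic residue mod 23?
By Euler's criterion: 10^{11} ≡ 22 (mod 23). Since this equals -1 (≡ 22), 10 is not a QR.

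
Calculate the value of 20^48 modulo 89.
Using repeated squaring. 48 = 32 + 16 (binary 110000). Repeated squaring mod 89: 20^1 ≡ 20; 20^2 ≡ 20² = 400 ≡ 44; 20^4 ≡ 44² = 1936 ≡ 67; 20^8 ≡ 67² = 4489 ≡ 39; 20^16 ≡ 39² = 1521 ≡ 8; 20^32 ≡ 8² = 64 ≡ 64. Multiply: 20^48 = 20^32 × 20^16 ≡ 64 × 8 (mod 89): 64 × 8 = 512 ≡ 67. So 20^48 ≡ 67 (mod 89).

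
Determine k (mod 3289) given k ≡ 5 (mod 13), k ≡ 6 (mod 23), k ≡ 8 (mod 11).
811

Using the Chinese Remainder Theorem:
M = product of moduli = 3289
For equation 1: M_1 = 253, 253 ≡ 6 (mod 13), inverse of 253 mod 13 is 11 (check: 6 × 11 = 66 ≡ 1 (mod 13))
For equation 2: M_2 = 143, 143 ≡ 5 (mod 23), inverse of 143 mod 23 is 14 (check: 5 × 14 = 70 ≡ 1 (mod 23))
For equation 3: M_3 = 299, 299 ≡ 2 (mod 11), inverse of 299 mod 11 is 6 (check: 2 × 6 = 12 ≡ 1 (mod 11))
Combine: k ≡ Σ r_i×M_i×(M_i⁻¹ mod m_i) = 5×253×11 + 6×143×14 + 8×299×6 = 13915 + 12012 + 14352 = 40279
40279 mod 3289 = 811
k ≡ 811 (mod 3289)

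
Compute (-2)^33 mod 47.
Using repeated squaring. (-2) ≡ 45 (mod 47). 33 = 32 + 1 (binary 100001). Repeated squaring mod 47: 45^1 ≡ 45; 45^2 ≡ 45² = 2025 ≡ 4; 45^4 ≡ 4² = 16 ≡ 16; 45^8 ≡ 16² = 256 ≡ 21; 45^16 ≡ 21² = 441 ≡ 18; 45^32 ≡ 18² = 324 ≡ 42. Multiply: (-2)^33 ≡ 45^32 × 45^1 ≡ 42 × 45 (mod 47): 42 × 45 = 1890 ≡ 10. So (-2)^33 ≡ 10 (mod 47).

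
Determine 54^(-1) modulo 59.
54^(-1) ≡ 47 (mod 59). Verification: 54 × 47 = 2538 ≡ 1 (mod 59)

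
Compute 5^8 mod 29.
8 = 8 (binary 1000). Repeated squaring mod 29: 5^1 ≡ 5; 5^2 ≡ 5² = 25 ≡ 25; 5^4 ≡ 25² = 625 ≡ 16; 5^8 ≡ 16² = 256 ≡ 24. So 5^8 ≡ 24 (mod 29).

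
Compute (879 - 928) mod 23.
20

(879 - 928) = -49
-49 mod 23 = 20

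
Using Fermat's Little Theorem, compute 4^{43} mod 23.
6

By Fermat's Little Theorem, a^(p-1) ≡ 1 (mod p) for prime p and gcd(a, p) = 1
Here p = 23, so 4^22 ≡ 1 (mod 23)
We can reduce the exponent: 43 mod 22 = 21
So 4^43 ≡ 4^21 (mod 23)
Computing: 4^21 mod 23 = 6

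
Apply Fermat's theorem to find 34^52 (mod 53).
By Fermat's Little Theorem, 34^{52} ≡ 1 (mod 53) since 53 is prime and gcd(34, 53) = 1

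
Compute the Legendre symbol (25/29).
(25/29) = 25^{14} mod 29 = 1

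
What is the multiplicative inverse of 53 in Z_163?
53^(-1) ≡ 40 (mod 163). Verification: 53 × 40 = 2120 ≡ 1 (mod 163)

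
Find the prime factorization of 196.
2^2 × 7^2

Divide by primes starting from smallest:
196 ÷ 2 = 98
98 ÷ 2 = 49
49 ÷ 7 = 7
7 ÷ 7 = 1

196 = 2^2 × 7^2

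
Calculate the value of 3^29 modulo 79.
Using repeated squaring. 29 = 16 + 8 + 4 + 1 (binary 11101). Repeated squaring mod 79: 3^1 ≡ 3; 3^2 ≡ 3² = 9 ≡ 9; 3^4 ≡ 9² = 81 ≡ 2; 3^8 ≡ 2² = 4 ≡ 4; 3^16 ≡ 4² = 16 ≡ 16. Multiply: 3^29 = 3^16 × 3^8 × 3^4 × 3^1 ≡ 16 × 4 × 2 × 3 (mod 79): 16 × 4 = 64 ≡ 64; 64 × 2 = 128 ≡ 49; 49 × 3 = 147 ≡ 68. So 3^29 ≡ 68 (mod 79).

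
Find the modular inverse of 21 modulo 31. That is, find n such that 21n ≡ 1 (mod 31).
3

Using Extended Euclidean Algorithm:
gcd(21, 31) = 1
Bezout coefficients: 21 × 3 + 31 × -2 = 1
So 21 × 3 ≡ 1 (mod 31)
The inverse is 3 mod 31 = 3
Verification: 21 × 3 = 63 = 2 × 31 + 1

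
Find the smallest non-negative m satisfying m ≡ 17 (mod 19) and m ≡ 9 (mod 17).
M = 19 × 17 = 323. M₁ = 17, y₁ ≡ 9 (mod 19). M₂ = 19, y₂ ≡ 9 (mod 17). m = 17×17×9 + 9×19×9 ≡ 264 (mod 323)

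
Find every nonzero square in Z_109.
QRs mod 109: {1, 3, 4, 5, 7, 9, 12, 15, 16, 20, 21, 22, 25, 26, 27, 28, 29, 31, 34, 35, 36, 38, 43, 45, 46, 48, 49, 60, 61, 63, 64, 66, 71, 73, 74, 75, 78, 80, 81, 82, 83, 84, 87, 88, 89, 93, 94, 97, 100, 102, 104, 105, 106, 108}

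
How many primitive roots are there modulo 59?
Number of primitive roots mod 59 = φ(58) = 28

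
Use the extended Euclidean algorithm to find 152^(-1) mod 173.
Extended GCD: 152(-33) + 173(29) = 1. So 152^(-1) ≡ 140 ≡ 140 (mod 173). Verify: 152 × 140 = 21280 ≡ 1 (mod 173)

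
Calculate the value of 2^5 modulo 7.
5 = 4 + 1 (binary 101). Repeated squaring mod 7: 2^1 ≡ 2; 2^2 ≡ 2² = 4 ≡ 4; 2^4 ≡ 4² = 16 ≡ 2. Multiply: 2^5 = 2^4 × 2^1 ≡ 2 × 2 (mod 7): 2 × 2 = 4 ≡ 4. So 2^5 ≡ 4 (mod 7).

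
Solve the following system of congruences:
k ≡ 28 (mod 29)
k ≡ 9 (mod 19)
28

Using the Chinese Remainder Theorem:
M = product of moduli = 551
For equation 1: M_1 = 19, 19 ≡ 19 (mod 29), inverse of 19 mod 29 is 26 (check: 19 × 26 = 494 ≡ 1 (mod 29))
For equation 2: M_2 = 29, 29 ≡ 10 (mod 19), inverse of 29 mod 19 is 2 (check: 10 × 2 = 20 ≡ 1 (mod 19))
Combine: k ≡ Σ r_i×M_i×(M_i⁻¹ mod m_i) = 28×19×26 + 9×29×2 = 13832 + 522 = 14354
14354 mod 551 = 28
k ≡ 28 (mod 551)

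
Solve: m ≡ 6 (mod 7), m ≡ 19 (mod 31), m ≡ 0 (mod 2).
M = 7 × 31 × 2 = 434. M₁ = 62, y₁ ≡ 6 (mod 7). M₂ = 14, y₂ ≡ 20 (mod 31). M₃ = 217, y₃ ≡ 1 (mod 2). m = 6×62×6 + 19×14×20 + 0×217×1 ≡ 174 (mod 434)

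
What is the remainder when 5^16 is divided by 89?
Using repeated squaring. 16 = 16 (binary 10000). Repeated squaring mod 89: 5^1 ≡ 5; 5^2 ≡ 5² = 25 ≡ 25; 5^4 ≡ 25² = 625 ≡ 2; 5^8 ≡ 2² = 4 ≡ 4; 5^16 ≡ 4² = 16 ≡ 16. So 5^16 ≡ 16 (mod 89).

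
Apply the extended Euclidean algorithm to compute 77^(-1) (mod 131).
Extended GCD: 77(-17) + 131(10) = 1. So 77^(-1) ≡ 114 ≡ 114 (mod 131). Verify: 77 × 114 = 8778 ≡ 1 (mod 131)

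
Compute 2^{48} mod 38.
30

Using successive squaring:
Binary expansion of 48: 110000
Powers of 2 mod 38 (each is the square of the previous):
  2^1 ≡ 2 (mod 38)
  2^2 ≡ 2² = 4 ≡ 4 (mod 38)
  2^4 ≡ 4² = 16 ≡ 16 (mod 38)
  2^8 ≡ 16² = 256 ≡ 28 (mod 38)
  2^16 ≡ 28² = 784 ≡ 24 (mod 38)
  2^32 ≡ 24² = 576 ≡ 6 (mod 38)
48 = 32 + 16, so 2^48 = 2^32 × 2^16 ≡ 6 × 24 (mod 38)
Multiplying step by step:
  6 × 24 = 144 ≡ 30 (mod 38)
Result: 2^48 ≡ 30 (mod 38)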